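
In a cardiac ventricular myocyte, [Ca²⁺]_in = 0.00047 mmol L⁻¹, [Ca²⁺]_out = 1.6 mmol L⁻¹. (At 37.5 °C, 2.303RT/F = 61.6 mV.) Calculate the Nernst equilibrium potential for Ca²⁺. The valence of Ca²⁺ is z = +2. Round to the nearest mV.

E = (61.6/z) · log₁₀([Ca²⁺]_out/[Ca²⁺]_in) with z = +2.
= (61.6/2) · log₁₀(1.6/0.00047) = 30.80 · log₁₀(3404)
= 30.80 · (3.5320) = 108.79 mV

109 mV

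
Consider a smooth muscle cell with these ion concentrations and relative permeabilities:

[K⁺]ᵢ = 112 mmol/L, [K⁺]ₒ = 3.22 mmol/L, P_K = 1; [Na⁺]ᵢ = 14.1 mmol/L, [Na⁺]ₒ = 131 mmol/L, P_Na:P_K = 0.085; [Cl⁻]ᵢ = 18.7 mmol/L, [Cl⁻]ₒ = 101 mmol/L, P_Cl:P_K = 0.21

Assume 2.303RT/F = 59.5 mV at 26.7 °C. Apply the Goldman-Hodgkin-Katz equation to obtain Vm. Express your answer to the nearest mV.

Vm = 59.5 · log₁₀[(Σ P·[cation]ₒ + Σ P·[anion]ᵢ) / (Σ P·[cation]ᵢ + Σ P·[anion]ₒ)]
Numerator = 1×3.22 + 0.085×131 + 0.21×18.7 = 18.28
Denominator = 1×112 + 0.085×14.1 + 0.21×101 = 134.4
Vm = 59.5 · log₁₀(0.13602) = 59.5 × (-0.8664) = -51.55 mV

-52 mV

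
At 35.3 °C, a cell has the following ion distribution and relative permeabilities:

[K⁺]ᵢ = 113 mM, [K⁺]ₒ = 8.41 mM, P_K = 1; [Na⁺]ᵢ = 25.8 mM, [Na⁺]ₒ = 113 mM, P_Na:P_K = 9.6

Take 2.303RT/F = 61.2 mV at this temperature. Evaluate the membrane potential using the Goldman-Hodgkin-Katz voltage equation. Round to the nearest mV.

29 mV

Vm = 61.2 · log₁₀[(Σ P·[cation]ₒ + Σ P·[anion]ᵢ) / (Σ P·[cation]ᵢ + Σ P·[anion]ₒ)]
Numerator = 1×8.41 + 9.6×113 = 1093
Denominator = 1×113 + 9.6×25.8 = 360.7
Vm = 61.2 · log₁₀(3.031) = 61.2 × (0.4816) = 29.47 mV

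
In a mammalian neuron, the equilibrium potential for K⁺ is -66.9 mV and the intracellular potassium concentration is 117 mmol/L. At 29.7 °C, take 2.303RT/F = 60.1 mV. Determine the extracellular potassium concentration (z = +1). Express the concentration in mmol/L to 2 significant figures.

Nernst: E = (60.1/1) · log₁₀([out]/[in]), so log₁₀([out]/[in]) = -66.9 × 1 / 60.1 = -1.1131.
[out]/[in] = 10^(-1.1131) = 0.07706.
[out] = 0.07706 × 117 = 9.017 mmol/L.

9.0 mmol/L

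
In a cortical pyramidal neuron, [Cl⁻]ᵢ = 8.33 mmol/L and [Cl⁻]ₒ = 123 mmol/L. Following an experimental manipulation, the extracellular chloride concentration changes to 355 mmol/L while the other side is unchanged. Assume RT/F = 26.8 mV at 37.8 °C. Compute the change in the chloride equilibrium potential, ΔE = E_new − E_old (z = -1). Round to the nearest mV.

-28 mV

E_old = (26.8/-1)·ln(123/8.33) = -72.15 mV
E_new = (26.8/-1)·ln(355/8.33) = -100.56 mV
ΔE = -100.56 − (-72.15) = -28.41 mV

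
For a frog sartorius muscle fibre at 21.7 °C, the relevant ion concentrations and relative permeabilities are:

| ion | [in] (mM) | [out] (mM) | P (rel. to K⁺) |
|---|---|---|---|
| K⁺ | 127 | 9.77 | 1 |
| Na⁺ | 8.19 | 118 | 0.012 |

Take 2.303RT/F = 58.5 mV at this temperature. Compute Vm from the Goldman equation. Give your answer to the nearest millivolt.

-62 mV

Vm = 58.5 · log₁₀[(Σ P·[cation]ₒ + Σ P·[anion]ᵢ) / (Σ P·[cation]ᵢ + Σ P·[anion]ₒ)]
Numerator = 1×9.77 + 0.012×118 = 11.19
Denominator = 1×127 + 0.012×8.19 = 127.1
Vm = 58.5 · log₁₀(0.088011) = 58.5 × (-1.0555) = -61.74 mV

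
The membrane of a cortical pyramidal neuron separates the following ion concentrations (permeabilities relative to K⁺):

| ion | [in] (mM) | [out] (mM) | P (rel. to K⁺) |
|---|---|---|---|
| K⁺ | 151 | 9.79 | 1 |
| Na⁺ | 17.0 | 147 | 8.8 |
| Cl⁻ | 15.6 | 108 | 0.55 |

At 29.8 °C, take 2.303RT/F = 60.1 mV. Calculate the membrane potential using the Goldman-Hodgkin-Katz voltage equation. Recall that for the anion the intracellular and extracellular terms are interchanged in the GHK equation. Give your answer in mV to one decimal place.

33.8 mV

Vm = 60.1 · log₁₀[(Σ P·[cation]ₒ + Σ P·[anion]ᵢ) / (Σ P·[cation]ᵢ + Σ P·[anion]ₒ)]
Numerator = 1×9.79 + 8.8×147 + 0.55×15.6 = 1312
Denominator = 1×151 + 8.8×17.0 + 0.55×108 = 360
Vm = 60.1 · log₁₀(3.6444) = 60.1 × (0.5616) = 33.75 mV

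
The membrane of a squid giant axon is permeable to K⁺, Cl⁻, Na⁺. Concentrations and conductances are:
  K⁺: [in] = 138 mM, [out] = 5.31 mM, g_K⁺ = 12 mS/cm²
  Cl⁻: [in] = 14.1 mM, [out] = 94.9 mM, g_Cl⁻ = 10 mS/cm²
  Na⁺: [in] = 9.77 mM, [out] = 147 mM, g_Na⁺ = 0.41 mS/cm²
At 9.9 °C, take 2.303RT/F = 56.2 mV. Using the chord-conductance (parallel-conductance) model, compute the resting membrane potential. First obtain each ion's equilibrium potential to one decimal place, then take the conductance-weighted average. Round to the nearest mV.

-62 mV

E_K⁺ = (56.2/1)·log₁₀(5.31/138) = -79.5 mV
E_Cl⁻ = (56.2/-1)·log₁₀(94.9/14.1) = -46.5 mV
E_Na⁺ = (56.2/1)·log₁₀(147/9.77) = 66.2 mV
Vm = (Σ gᵢEᵢ)/(Σ gᵢ) = (12·-79.5 + 10·-46.5 + 0.41·66.2) / (12 + 10 + 0.41)
= -1391.86 / 22.41 = -62.11 mV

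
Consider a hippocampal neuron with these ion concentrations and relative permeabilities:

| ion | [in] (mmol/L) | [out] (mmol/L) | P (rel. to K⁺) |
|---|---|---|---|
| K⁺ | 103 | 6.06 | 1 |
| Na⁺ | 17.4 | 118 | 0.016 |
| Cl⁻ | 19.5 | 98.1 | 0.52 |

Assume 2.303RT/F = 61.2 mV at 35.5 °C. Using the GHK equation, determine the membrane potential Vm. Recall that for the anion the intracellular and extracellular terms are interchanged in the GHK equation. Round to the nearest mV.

Vm = 61.2 · log₁₀[(Σ P·[cation]ₒ + Σ P·[anion]ᵢ) / (Σ P·[cation]ᵢ + Σ P·[anion]ₒ)]
Numerator = 1×6.06 + 0.016×118 + 0.52×19.5 = 18.09
Denominator = 1×103 + 0.016×17.4 + 0.52×98.1 = 154.3
Vm = 61.2 · log₁₀(0.11723) = 61.2 × (-0.9309) = -56.97 mV

-57 mV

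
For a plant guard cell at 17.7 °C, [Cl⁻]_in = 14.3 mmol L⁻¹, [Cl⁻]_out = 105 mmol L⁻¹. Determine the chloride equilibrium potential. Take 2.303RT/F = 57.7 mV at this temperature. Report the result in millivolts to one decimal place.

-50.0 mV

E = (57.7/z) · log₁₀([Cl⁻]_out/[Cl⁻]_in) with z = -1.
For an anion, dividing by z = -1 reverses the sign.
= (57.7/-1) · log₁₀(105/14.3) = -57.70 · log₁₀(7.343)
= -57.70 · (0.8659) = -49.96 mV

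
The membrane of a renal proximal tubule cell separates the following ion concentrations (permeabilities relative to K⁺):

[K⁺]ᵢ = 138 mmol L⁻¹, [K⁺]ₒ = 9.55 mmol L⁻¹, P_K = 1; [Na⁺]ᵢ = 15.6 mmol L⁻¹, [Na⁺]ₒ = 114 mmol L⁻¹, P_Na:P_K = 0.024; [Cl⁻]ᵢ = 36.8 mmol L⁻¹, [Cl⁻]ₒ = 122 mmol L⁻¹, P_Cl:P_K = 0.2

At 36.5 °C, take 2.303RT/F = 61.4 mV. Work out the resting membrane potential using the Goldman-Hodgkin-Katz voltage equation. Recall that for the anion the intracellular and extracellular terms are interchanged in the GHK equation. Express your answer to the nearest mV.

-56 mV

Vm = 61.4 · log₁₀[(Σ P·[cation]ₒ + Σ P·[anion]ᵢ) / (Σ P·[cation]ᵢ + Σ P·[anion]ₒ)]
Numerator = 1×9.55 + 0.024×114 + 0.2×36.8 = 19.65
Denominator = 1×138 + 0.024×15.6 + 0.2×122 = 162.8
Vm = 61.4 · log₁₀(0.12069) = 61.4 × (-0.9183) = -56.38 mV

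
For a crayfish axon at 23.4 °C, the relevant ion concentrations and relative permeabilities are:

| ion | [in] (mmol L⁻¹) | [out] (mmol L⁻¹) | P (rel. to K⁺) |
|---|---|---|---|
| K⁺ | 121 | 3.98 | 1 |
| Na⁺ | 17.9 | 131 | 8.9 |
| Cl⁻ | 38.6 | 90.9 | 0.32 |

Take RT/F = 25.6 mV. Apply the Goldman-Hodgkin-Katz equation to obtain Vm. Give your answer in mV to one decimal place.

Vm = 25.6 · ln[(Σ P·[cation]ₒ + Σ P·[anion]ᵢ) / (Σ P·[cation]ᵢ + Σ P·[anion]ₒ)]
Numerator = 1×3.98 + 8.9×131 + 0.32×38.6 = 1182
Denominator = 1×121 + 8.9×17.9 + 0.32×90.9 = 309.4
Vm = 25.6 · ln(3.8211) = 25.6 × (1.3405) = 34.32 mV

34.3 mV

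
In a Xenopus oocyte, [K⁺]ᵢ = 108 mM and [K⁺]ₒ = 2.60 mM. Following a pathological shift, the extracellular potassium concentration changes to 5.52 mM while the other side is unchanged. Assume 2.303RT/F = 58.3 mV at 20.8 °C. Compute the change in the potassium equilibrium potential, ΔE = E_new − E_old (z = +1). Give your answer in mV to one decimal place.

19.1 mV

E_old = (58.3/1)·log₁₀(2.60/108) = -94.36 mV
E_new = (58.3/1)·log₁₀(5.52/108) = -75.29 mV
ΔE = -75.29 − (-94.36) = 19.06 mV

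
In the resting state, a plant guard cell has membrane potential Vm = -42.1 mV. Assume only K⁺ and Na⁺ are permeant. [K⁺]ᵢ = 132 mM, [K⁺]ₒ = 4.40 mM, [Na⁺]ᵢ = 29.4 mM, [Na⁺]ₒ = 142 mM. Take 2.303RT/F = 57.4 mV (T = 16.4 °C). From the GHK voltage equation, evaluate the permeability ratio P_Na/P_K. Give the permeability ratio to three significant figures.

Let α = P_Na/P_K. GHK: Vm = 57.4·log₁₀[(Kₒ + α·Naₒ)/(Kᵢ + α·Naᵢ)].
10^(Vm/57.4) = 10^(-42.1/57.4) = 0.18474
So 0.18474·(Kᵢ + α·Naᵢ) = Kₒ + α·Naₒ → α = (0.18474·132.0 − 4.4) / (142.0 − 0.18474·29.4)
α = (24.39 − 4.4) / (142.0 − 5.431) = 19.99/136.6 = 0.1463

0.146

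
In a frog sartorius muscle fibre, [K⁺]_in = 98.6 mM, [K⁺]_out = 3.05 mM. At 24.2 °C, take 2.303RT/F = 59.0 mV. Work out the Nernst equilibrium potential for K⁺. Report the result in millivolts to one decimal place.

E = (59.0/z) · log₁₀([K⁺]_out/[K⁺]_in) with z = +1.
= (59.0/1) · log₁₀(3.05/98.6) = 59.00 · log₁₀(0.03093)
= 59.00 · (-1.5096) = -89.07 mV

-89.1 mV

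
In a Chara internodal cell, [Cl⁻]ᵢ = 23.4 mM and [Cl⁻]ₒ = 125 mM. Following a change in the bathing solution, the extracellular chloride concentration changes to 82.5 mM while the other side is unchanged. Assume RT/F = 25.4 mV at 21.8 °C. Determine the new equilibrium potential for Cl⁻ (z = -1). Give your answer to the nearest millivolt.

-32 mV

After the shift: [Cl⁻]_out = 82.5, [Cl⁻]_in = 23.4 mM.
E_new = (25.4/-1)·ln(82.5/23.4) = -25.40 · (1.2601) = -32.01 mV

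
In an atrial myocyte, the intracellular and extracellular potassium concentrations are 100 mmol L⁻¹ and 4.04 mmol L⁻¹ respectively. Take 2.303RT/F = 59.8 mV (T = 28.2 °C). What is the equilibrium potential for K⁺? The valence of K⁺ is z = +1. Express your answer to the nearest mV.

E = (59.8/z) · log₁₀([K⁺]_out/[K⁺]_in) with z = +1.
= (59.8/1) · log₁₀(4.04/100) = 59.80 · log₁₀(0.0404)
= 59.80 · (-1.3936) = -83.34 mV

-83 mV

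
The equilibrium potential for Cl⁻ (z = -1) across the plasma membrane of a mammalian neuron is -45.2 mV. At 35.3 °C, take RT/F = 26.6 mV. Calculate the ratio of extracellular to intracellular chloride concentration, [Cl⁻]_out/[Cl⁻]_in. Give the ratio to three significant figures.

ln([out]/[in]) = E·z/(26.6) = -45.2 × -1 / 26.6 = 1.6992
[out]/[in] = e^(1.6992) = 5.47

5.47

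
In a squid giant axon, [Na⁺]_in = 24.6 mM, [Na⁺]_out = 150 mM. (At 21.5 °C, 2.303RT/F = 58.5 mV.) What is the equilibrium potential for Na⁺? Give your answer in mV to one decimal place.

45.9 mV

E = (58.5/z) · log₁₀([Na⁺]_out/[Na⁺]_in) with z = +1.
= (58.5/1) · log₁₀(150/24.6) = 58.50 · log₁₀(6.098)
= 58.50 · (0.7852) = 45.93 mV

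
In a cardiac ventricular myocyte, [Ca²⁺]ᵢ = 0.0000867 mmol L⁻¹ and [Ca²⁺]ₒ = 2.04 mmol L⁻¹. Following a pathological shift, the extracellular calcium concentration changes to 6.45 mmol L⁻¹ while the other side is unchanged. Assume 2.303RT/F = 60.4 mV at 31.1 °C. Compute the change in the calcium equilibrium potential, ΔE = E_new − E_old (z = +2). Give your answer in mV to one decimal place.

E_old = (60.4/2)·log₁₀(2.04/0.0000867) = 132.02 mV
E_new = (60.4/2)·log₁₀(6.45/0.0000867) = 147.12 mV
ΔE = 147.12 − (132.02) = 15.10 mV

15.1 mV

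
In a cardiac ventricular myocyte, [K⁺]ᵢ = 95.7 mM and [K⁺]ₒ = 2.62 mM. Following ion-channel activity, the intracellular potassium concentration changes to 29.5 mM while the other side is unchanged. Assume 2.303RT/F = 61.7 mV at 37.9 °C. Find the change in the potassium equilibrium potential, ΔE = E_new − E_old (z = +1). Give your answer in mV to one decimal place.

E_old = (61.7/1)·log₁₀(2.62/95.7) = -96.41 mV
E_new = (61.7/1)·log₁₀(2.62/29.5) = -64.88 mV
ΔE = -64.88 − (-96.41) = 31.53 mV

31.5 mV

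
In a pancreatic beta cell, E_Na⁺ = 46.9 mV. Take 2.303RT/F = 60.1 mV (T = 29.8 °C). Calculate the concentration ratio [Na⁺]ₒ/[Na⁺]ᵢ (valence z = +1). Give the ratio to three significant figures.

log₁₀([out]/[in]) = E·z/(60.1) = 46.9 × 1 / 60.1 = 0.7804
[out]/[in] = 10^(0.7804) = 6.031

6.03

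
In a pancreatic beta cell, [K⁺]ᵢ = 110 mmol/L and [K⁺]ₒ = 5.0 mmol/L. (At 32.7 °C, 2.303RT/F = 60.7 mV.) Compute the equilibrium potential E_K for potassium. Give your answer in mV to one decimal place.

-81.5 mV

E = (60.7/z) · log₁₀([K⁺]_out/[K⁺]_in) with z = +1.
= (60.7/1) · log₁₀(5.0/110) = 60.70 · log₁₀(0.04545)
= 60.70 · (-1.3424) = -81.49 mV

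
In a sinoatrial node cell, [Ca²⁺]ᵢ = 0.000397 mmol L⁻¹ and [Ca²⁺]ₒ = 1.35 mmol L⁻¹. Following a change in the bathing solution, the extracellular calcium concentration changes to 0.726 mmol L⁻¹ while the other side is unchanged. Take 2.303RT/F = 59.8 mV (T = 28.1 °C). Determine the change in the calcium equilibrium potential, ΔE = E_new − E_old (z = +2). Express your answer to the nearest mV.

E_old = (59.8/2)·log₁₀(1.35/0.000397) = 105.59 mV
E_new = (59.8/2)·log₁₀(0.726/0.000397) = 97.54 mV
ΔE = 97.54 − (105.59) = -8.05 mV

-8 mV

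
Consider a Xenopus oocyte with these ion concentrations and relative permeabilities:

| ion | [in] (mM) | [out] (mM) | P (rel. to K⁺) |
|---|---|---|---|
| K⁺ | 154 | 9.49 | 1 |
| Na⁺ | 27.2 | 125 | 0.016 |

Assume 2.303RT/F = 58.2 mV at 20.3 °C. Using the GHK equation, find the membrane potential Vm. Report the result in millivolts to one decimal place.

-65.7 mV

Vm = 58.2 · log₁₀[(Σ P·[cation]ₒ + Σ P·[anion]ᵢ) / (Σ P·[cation]ᵢ + Σ P·[anion]ₒ)]
Numerator = 1×9.49 + 0.016×125 = 11.49
Denominator = 1×154 + 0.016×27.2 = 154.4
Vm = 58.2 · log₁₀(0.0744) = 58.2 × (-1.1284) = -65.67 mV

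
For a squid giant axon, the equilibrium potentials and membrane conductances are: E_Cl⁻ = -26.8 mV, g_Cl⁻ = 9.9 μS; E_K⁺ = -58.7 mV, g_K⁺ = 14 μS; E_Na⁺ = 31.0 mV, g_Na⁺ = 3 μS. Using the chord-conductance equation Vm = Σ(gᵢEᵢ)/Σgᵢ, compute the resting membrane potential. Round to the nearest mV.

-37 mV

Σ gᵢEᵢ = 9.9·(-26.8) + 14·(-58.7) + 3·(31.0) = -994.12
Σ gᵢ = 9.9 + 14 + 3 = 26.9
Vm = -994.12 / 26.9 = -36.96 mV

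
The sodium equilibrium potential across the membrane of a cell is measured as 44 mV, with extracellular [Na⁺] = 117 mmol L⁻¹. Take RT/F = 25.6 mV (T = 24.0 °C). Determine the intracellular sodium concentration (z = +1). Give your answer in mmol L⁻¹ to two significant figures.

Nernst: E = (25.6/1) · ln([out]/[in]), so ln([out]/[in]) = 44.0 × 1 / 25.6 = 1.7188.
[out]/[in] = e^(1.7188) = 5.578.
[in] = 117 / 5.578 = 20.98 mmol L⁻¹.

21 mmol L⁻¹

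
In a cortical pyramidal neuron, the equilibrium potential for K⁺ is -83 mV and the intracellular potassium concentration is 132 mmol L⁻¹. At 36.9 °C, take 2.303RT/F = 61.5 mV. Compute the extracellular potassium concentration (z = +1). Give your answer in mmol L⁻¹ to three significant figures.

5.90 mmol L⁻¹

Nernst: E = (61.5/1) · log₁₀([out]/[in]), so log₁₀([out]/[in]) = -83.0 × 1 / 61.5 = -1.3496.
[out]/[in] = 10^(-1.3496) = 0.04471.
[out] = 0.04471 × 132 = 5.902 mmol L⁻¹.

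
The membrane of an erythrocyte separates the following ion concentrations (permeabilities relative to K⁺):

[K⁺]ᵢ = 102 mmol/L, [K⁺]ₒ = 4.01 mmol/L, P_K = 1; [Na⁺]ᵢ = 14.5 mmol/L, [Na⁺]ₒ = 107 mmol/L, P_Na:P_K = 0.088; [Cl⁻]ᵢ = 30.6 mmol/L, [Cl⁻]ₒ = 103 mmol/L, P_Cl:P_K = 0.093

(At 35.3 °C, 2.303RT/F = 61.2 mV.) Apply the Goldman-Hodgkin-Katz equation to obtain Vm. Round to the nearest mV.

Vm = 61.2 · log₁₀[(Σ P·[cation]ₒ + Σ P·[anion]ᵢ) / (Σ P·[cation]ᵢ + Σ P·[anion]ₒ)]
Numerator = 1×4.01 + 0.088×107 + 0.093×30.6 = 16.27
Denominator = 1×102 + 0.088×14.5 + 0.093×103 = 112.9
Vm = 61.2 · log₁₀(0.14418) = 61.2 × (-0.8411) = -51.47 mV

-51 mV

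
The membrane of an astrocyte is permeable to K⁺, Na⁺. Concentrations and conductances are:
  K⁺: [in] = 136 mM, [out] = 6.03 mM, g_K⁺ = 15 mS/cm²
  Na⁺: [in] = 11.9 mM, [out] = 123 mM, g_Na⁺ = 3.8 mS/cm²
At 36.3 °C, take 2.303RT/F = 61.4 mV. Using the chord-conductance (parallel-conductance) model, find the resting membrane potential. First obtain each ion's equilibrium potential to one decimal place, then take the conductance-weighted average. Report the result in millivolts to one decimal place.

-53.7 mV

E_K⁺ = (61.4/1)·log₁₀(6.03/136) = -83.1 mV
E_Na⁺ = (61.4/1)·log₁₀(123/11.9) = 62.3 mV
Vm = (Σ gᵢEᵢ)/(Σ gᵢ) = (15·-83.1 + 3.8·62.3) / (15 + 3.8)
= -1009.76 / 18.8 = -53.71 mV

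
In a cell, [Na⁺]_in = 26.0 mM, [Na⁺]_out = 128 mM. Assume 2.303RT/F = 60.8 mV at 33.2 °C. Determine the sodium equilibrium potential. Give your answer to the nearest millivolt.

E = (60.8/z) · log₁₀([Na⁺]_out/[Na⁺]_in) with z = +1.
= (60.8/1) · log₁₀(128/26.0) = 60.80 · log₁₀(4.923)
= 60.80 · (0.6922) = 42.09 mV

42 mV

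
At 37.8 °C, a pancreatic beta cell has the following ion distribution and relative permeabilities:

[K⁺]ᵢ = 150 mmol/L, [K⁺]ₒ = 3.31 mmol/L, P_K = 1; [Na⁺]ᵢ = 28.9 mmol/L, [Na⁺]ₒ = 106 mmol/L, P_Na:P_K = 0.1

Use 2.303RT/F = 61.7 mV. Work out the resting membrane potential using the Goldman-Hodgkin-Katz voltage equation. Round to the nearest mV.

Vm = 61.7 · log₁₀[(Σ P·[cation]ₒ + Σ P·[anion]ᵢ) / (Σ P·[cation]ᵢ + Σ P·[anion]ₒ)]
Numerator = 1×3.31 + 0.1×106 = 13.91
Denominator = 1×150 + 0.1×28.9 = 152.9
Vm = 61.7 · log₁₀(0.09098) = 61.7 × (-1.0411) = -64.23 mV

-64 mV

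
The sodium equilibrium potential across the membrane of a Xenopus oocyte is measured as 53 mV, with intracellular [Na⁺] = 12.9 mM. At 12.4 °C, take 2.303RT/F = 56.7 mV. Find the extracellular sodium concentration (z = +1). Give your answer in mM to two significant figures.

110 mM

Nernst: E = (56.7/1) · log₁₀([out]/[in]), so log₁₀([out]/[in]) = 53.0 × 1 / 56.7 = 0.9347.
[out]/[in] = 10^(0.9347) = 8.605.
[out] = 8.605 × 12.9 = 111 mM.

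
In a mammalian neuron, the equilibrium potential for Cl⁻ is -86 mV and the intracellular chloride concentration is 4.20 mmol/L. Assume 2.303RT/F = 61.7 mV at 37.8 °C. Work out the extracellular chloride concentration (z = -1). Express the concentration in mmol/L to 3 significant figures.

Nernst: E = (61.7/-1) · log₁₀([out]/[in]), so log₁₀([out]/[in]) = -86.0 × -1 / 61.7 = 1.3938.
[out]/[in] = 10^(1.3938) = 24.77.
[out] = 24.77 × 4.20 = 104 mmol/L.

104 mmol/L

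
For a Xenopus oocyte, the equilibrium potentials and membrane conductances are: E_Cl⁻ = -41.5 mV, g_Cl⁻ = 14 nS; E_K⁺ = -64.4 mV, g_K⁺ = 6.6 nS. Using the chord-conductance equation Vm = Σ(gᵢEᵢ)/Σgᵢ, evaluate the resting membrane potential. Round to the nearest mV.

Σ gᵢEᵢ = 14·(-41.5) + 6.6·(-64.4) = -1006.04
Σ gᵢ = 14 + 6.6 = 20.6
Vm = -1006.04 / 20.6 = -48.84 mV

-49 mV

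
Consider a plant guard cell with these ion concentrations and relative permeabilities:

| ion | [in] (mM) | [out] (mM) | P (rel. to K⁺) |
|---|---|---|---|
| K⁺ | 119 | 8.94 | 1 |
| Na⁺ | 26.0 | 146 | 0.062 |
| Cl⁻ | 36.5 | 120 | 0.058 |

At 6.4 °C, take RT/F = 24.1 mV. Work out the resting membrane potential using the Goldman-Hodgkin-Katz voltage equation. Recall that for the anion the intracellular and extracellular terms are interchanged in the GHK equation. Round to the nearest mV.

-45 mV

Vm = 24.1 · ln[(Σ P·[cation]ₒ + Σ P·[anion]ᵢ) / (Σ P·[cation]ᵢ + Σ P·[anion]ₒ)]
Numerator = 1×8.94 + 0.062×146 + 0.058×36.5 = 20.11
Denominator = 1×119 + 0.062×26.0 + 0.058×120 = 127.6
Vm = 24.1 · ln(0.15763) = 24.1 × (-1.8475) = -44.53 mV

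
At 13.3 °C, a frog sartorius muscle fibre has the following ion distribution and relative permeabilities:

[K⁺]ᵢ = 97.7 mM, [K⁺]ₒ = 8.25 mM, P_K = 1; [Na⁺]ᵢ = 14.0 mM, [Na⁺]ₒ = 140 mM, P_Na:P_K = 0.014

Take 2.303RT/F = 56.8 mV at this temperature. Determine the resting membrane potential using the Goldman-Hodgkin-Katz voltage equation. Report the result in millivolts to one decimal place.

-55.8 mV

Vm = 56.8 · log₁₀[(Σ P·[cation]ₒ + Σ P·[anion]ᵢ) / (Σ P·[cation]ᵢ + Σ P·[anion]ₒ)]
Numerator = 1×8.25 + 0.014×140 = 10.21
Denominator = 1×97.7 + 0.014×14.0 = 97.9
Vm = 56.8 · log₁₀(0.10429) = 56.8 × (-0.9817) = -55.76 mV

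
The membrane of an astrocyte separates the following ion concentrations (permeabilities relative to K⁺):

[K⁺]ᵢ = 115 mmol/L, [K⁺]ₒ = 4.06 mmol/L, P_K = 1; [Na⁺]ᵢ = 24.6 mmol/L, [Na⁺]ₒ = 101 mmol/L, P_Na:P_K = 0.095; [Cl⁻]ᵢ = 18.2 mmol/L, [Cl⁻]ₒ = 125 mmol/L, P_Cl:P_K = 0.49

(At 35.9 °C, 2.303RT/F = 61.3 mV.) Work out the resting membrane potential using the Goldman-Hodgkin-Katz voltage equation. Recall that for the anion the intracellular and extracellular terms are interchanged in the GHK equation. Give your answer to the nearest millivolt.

Vm = 61.3 · log₁₀[(Σ P·[cation]ₒ + Σ P·[anion]ᵢ) / (Σ P·[cation]ᵢ + Σ P·[anion]ₒ)]
Numerator = 1×4.06 + 0.095×101 + 0.49×18.2 = 22.57
Denominator = 1×115 + 0.095×24.6 + 0.49×125 = 178.6
Vm = 61.3 · log₁₀(0.1264) = 61.3 × (-0.8983) = -55.06 mV

-55 mV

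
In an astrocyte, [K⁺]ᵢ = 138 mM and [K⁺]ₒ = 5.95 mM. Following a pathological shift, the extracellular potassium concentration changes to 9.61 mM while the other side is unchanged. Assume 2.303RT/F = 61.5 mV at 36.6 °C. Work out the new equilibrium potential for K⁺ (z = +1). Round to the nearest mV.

-71 mV

After the shift: [K⁺]_out = 9.61, [K⁺]_in = 138 mM.
E_new = (61.5/1)·log₁₀(9.61/138) = 61.50 · (-1.1572) = -71.17 mV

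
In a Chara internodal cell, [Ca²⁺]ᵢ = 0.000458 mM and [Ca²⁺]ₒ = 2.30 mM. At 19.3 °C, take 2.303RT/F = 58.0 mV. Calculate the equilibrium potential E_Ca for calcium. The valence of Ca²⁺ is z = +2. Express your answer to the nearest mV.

107 mV

E = (58.0/z) · log₁₀([Ca²⁺]_out/[Ca²⁺]_in) with z = +2.
= (58.0/2) · log₁₀(2.30/0.000458) = 29.00 · log₁₀(5022)
= 29.00 · (3.7009) = 107.33 mV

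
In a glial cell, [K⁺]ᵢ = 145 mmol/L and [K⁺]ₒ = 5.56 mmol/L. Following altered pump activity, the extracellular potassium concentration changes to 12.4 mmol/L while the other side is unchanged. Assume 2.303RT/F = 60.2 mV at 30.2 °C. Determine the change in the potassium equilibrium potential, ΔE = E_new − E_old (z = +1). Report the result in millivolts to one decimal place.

21.0 mV

E_old = (60.2/1)·log₁₀(5.56/145) = -85.26 mV
E_new = (60.2/1)·log₁₀(12.4/145) = -64.29 mV
ΔE = -64.29 − (-85.26) = 20.97 mV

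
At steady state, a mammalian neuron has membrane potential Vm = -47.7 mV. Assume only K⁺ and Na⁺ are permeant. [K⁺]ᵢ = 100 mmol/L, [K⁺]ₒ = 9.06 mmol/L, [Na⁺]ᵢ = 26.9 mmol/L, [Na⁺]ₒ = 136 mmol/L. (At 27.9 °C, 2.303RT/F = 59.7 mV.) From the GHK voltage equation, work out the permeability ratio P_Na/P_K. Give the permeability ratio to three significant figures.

Let α = P_Na/P_K. GHK: Vm = 59.7·log₁₀[(Kₒ + α·Naₒ)/(Kᵢ + α·Naᵢ)].
10^(Vm/59.7) = 10^(-47.7/59.7) = 0.15886
So 0.15886·(Kᵢ + α·Naᵢ) = Kₒ + α·Naₒ → α = (0.15886·100.0 − 9.06) / (136.0 − 0.15886·26.9)
α = (15.89 − 9.06) / (136.0 − 4.273) = 6.826/131.7 = 0.05182

0.0518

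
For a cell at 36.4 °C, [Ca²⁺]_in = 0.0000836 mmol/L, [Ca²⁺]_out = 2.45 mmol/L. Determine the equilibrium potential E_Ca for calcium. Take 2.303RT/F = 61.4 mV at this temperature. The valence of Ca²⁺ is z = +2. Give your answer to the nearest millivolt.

E = (61.4/z) · log₁₀([Ca²⁺]_out/[Ca²⁺]_in) with z = +2.
= (61.4/2) · log₁₀(2.45/0.0000836) = 30.70 · log₁₀(2.931e+04)
= 30.70 · (4.4670) = 137.14 mV

137 mV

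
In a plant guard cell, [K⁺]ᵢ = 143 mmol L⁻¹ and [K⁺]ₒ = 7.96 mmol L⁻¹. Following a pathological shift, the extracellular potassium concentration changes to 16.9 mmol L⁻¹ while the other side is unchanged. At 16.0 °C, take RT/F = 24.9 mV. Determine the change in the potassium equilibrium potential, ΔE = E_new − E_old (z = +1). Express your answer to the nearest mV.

19 mV

E_old = (24.9/1)·ln(7.96/143) = -71.92 mV
E_new = (24.9/1)·ln(16.9/143) = -53.17 mV
ΔE = -53.17 − (-71.92) = 18.75 mV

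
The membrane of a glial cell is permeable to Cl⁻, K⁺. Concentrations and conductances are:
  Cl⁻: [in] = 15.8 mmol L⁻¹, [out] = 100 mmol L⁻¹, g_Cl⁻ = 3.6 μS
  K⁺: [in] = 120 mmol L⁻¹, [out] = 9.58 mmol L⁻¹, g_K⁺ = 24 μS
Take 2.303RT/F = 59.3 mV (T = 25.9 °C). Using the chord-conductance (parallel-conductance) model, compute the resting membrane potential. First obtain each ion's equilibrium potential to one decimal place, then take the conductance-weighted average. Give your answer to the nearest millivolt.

-63 mV

E_Cl⁻ = (59.3/-1)·log₁₀(100/15.8) = -47.5 mV
E_K⁺ = (59.3/1)·log₁₀(9.58/120) = -65.1 mV
Vm = (Σ gᵢEᵢ)/(Σ gᵢ) = (3.6·-47.5 + 24·-65.1) / (3.6 + 24)
= -1733.40 / 27.6 = -62.80 mV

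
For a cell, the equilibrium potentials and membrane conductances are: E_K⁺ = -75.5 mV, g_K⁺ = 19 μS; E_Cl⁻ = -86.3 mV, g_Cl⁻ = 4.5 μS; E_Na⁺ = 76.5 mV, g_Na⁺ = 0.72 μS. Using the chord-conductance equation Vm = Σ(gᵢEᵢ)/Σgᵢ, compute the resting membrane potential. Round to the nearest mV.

-73 mV

Σ gᵢEᵢ = 19·(-75.5) + 4.5·(-86.3) + 0.72·(76.5) = -1767.77
Σ gᵢ = 19 + 4.5 + 0.72 = 24.22
Vm = -1767.77 / 24.22 = -72.99 mV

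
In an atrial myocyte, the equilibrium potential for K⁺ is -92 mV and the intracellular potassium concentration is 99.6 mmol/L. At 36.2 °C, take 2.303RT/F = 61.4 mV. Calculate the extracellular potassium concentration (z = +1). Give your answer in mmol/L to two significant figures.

3.2 mmol/L

Nernst: E = (61.4/1) · log₁₀([out]/[in]), so log₁₀([out]/[in]) = -92.0 × 1 / 61.4 = -1.4984.
[out]/[in] = 10^(-1.4984) = 0.03174.
[out] = 0.03174 × 99.6 = 3.161 mmol/L.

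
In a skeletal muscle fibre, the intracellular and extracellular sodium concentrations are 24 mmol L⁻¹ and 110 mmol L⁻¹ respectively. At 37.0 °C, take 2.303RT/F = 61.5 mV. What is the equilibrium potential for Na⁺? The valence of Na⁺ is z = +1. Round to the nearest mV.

41 mV

E = (61.5/z) · log₁₀([Na⁺]_out/[Na⁺]_in) with z = +1.
= (61.5/1) · log₁₀(110/24) = 61.50 · log₁₀(4.583)
= 61.50 · (0.6612) = 40.66 mV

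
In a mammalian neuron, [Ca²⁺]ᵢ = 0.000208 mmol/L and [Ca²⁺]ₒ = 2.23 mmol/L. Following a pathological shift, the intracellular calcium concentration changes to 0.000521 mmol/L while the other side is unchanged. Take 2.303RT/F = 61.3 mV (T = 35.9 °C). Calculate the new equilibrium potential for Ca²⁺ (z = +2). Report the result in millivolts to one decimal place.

111.3 mV

After the shift: [Ca²⁺]_out = 2.23, [Ca²⁺]_in = 0.000521 mmol/L.
E_new = (61.3/2)·log₁₀(2.23/0.000521) = 30.65 · (3.6315) = 111.30 mV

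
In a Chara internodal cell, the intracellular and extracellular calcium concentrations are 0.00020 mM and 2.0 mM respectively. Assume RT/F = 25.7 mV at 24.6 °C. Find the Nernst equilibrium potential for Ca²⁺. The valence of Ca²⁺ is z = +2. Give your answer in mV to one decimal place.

118.4 mV

E = (25.7/z) · ln([Ca²⁺]_out/[Ca²⁺]_in) with z = +2.
= (25.7/2) · ln(2.0/0.00020) = 12.85 · ln(1e+04)
= 12.85 · (9.2103) = 118.35 mV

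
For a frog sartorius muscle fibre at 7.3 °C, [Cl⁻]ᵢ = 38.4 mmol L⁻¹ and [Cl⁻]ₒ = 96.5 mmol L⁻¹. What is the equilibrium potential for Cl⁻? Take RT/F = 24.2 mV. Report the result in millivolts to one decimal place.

-22.3 mV

E = (24.2/z) · ln([Cl⁻]_out/[Cl⁻]_in) with z = -1.
For an anion, dividing by z = -1 reverses the sign.
= (24.2/-1) · ln(96.5/38.4) = -24.20 · ln(2.513)
= -24.20 · (0.9215) = -22.30 mV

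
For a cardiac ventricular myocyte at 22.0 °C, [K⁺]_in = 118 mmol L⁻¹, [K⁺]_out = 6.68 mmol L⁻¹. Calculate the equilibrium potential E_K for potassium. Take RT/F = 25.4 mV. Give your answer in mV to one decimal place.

-72.9 mV

E = (25.4/z) · ln([K⁺]_out/[K⁺]_in) with z = +1.
= (25.4/1) · ln(6.68/118) = 25.40 · ln(0.05661)
= 25.40 · (-2.8716) = -72.94 mV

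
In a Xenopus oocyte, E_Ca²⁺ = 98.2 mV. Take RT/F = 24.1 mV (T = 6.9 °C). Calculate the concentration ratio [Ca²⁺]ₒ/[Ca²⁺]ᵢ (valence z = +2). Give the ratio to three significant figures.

3460

ln([out]/[in]) = E·z/(24.1) = 98.2 × 2 / 24.1 = 8.1494
[out]/[in] = e^(8.1494) = 3461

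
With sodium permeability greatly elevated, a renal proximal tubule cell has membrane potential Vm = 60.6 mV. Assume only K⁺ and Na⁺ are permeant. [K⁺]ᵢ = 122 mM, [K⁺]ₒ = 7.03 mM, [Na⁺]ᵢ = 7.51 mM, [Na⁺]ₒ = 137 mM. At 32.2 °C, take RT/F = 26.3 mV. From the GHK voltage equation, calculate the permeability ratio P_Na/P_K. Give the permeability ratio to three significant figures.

Let α = P_Na/P_K. GHK: Vm = 26.3·ln[(Kₒ + α·Naₒ)/(Kᵢ + α·Naᵢ)].
e^(Vm/26.3) = e^(60.6/26.3) = 10.016
So 10.016·(Kᵢ + α·Naᵢ) = Kₒ + α·Naₒ → α = (10.016·122.0 − 7.03) / (137.0 − 10.016·7.51)
α = (1222 − 7.03) / (137.0 − 75.22) = 1215/61.78 = 19.67

19.7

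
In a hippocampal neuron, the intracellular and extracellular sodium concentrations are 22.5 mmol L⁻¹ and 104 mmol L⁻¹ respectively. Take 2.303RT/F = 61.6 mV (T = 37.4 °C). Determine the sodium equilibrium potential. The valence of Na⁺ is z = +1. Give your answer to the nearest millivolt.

E = (61.6/z) · log₁₀([Na⁺]_out/[Na⁺]_in) with z = +1.
= (61.6/1) · log₁₀(104/22.5) = 61.60 · log₁₀(4.622)
= 61.60 · (0.6649) = 40.95 mV

41 mV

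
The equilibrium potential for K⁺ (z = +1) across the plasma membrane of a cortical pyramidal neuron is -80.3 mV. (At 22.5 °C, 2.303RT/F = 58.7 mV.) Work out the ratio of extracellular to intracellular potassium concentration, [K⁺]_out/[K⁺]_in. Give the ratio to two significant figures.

0.043

log₁₀([out]/[in]) = E·z/(58.7) = -80.3 × 1 / 58.7 = -1.3680
[out]/[in] = 10^(-1.3680) = 0.04286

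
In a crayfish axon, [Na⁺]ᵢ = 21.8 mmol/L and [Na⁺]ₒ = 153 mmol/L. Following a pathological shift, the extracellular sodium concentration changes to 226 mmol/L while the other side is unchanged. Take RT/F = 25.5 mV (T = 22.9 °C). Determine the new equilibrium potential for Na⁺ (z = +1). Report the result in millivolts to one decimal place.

After the shift: [Na⁺]_out = 226, [Na⁺]_in = 21.8 mmol/L.
E_new = (25.5/1)·ln(226/21.8) = 25.50 · (2.3386) = 59.63 mV

59.6 mV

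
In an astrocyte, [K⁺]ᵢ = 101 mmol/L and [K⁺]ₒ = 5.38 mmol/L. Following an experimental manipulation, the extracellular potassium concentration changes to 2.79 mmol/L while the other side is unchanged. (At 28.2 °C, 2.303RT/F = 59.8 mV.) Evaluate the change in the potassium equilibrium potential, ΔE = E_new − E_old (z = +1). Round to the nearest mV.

-17 mV

E_old = (59.8/1)·log₁₀(5.38/101) = -76.16 mV
E_new = (59.8/1)·log₁₀(2.79/101) = -93.21 mV
ΔE = -93.21 − (-76.16) = -17.05 mV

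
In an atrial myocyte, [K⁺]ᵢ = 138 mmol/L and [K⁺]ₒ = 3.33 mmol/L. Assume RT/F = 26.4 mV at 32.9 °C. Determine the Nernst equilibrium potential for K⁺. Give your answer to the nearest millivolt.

E = (26.4/z) · ln([K⁺]_out/[K⁺]_in) with z = +1.
= (26.4/1) · ln(3.33/138) = 26.40 · ln(0.02413)
= 26.40 · (-3.7243) = -98.32 mV

-98 mV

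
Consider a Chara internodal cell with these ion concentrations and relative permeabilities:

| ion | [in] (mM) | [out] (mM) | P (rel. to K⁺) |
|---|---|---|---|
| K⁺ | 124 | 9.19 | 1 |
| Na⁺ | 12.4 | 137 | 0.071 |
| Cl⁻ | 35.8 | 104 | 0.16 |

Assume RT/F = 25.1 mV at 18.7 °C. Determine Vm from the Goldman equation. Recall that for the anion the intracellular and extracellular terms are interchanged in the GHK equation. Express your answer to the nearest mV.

-44 mV

Vm = 25.1 · ln[(Σ P·[cation]ₒ + Σ P·[anion]ᵢ) / (Σ P·[cation]ᵢ + Σ P·[anion]ₒ)]
Numerator = 1×9.19 + 0.071×137 + 0.16×35.8 = 24.64
Denominator = 1×124 + 0.071×12.4 + 0.16×104 = 141.5
Vm = 25.1 · ln(0.17414) = 25.1 × (-1.7479) = -43.87 mV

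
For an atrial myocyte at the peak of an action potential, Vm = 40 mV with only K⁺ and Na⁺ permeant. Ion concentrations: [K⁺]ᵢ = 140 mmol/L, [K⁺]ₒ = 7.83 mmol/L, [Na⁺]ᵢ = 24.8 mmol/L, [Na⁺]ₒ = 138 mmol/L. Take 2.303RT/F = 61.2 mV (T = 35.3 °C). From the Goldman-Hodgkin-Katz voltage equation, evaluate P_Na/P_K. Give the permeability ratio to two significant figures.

Let α = P_Na/P_K. GHK: Vm = 61.2·log₁₀[(Kₒ + α·Naₒ)/(Kᵢ + α·Naᵢ)].
10^(Vm/61.2) = 10^(40.0/61.2) = 4.504
So 4.504·(Kᵢ + α·Naᵢ) = Kₒ + α·Naₒ → α = (4.504·140.0 − 7.83) / (138.0 − 4.504·24.8)
α = (630.6 − 7.83) / (138.0 − 111.7) = 622.7/26.3 = 23.68

24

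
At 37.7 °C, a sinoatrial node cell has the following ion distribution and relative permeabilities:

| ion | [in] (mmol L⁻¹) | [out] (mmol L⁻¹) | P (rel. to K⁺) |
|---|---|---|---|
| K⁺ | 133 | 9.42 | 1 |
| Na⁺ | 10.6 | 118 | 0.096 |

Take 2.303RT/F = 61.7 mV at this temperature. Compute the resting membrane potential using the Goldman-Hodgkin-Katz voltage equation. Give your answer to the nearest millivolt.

-50 mV

Vm = 61.7 · log₁₀[(Σ P·[cation]ₒ + Σ P·[anion]ᵢ) / (Σ P·[cation]ᵢ + Σ P·[anion]ₒ)]
Numerator = 1×9.42 + 0.096×118 = 20.75
Denominator = 1×133 + 0.096×10.6 = 134
Vm = 61.7 · log₁₀(0.15482) = 61.7 × (-0.8102) = -49.99 mV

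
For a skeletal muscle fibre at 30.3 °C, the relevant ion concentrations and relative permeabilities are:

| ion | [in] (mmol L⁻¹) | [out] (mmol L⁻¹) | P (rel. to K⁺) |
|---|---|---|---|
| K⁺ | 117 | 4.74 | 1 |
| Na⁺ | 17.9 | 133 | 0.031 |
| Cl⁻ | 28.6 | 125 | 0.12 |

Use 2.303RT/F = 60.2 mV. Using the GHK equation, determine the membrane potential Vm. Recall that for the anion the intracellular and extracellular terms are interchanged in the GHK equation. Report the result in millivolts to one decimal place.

-62.2 mV

Vm = 60.2 · log₁₀[(Σ P·[cation]ₒ + Σ P·[anion]ᵢ) / (Σ P·[cation]ᵢ + Σ P·[anion]ₒ)]
Numerator = 1×4.74 + 0.031×133 + 0.12×28.6 = 12.29
Denominator = 1×117 + 0.031×17.9 + 0.12×125 = 132.6
Vm = 60.2 · log₁₀(0.092754) = 60.2 × (-1.0327) = -62.17 mV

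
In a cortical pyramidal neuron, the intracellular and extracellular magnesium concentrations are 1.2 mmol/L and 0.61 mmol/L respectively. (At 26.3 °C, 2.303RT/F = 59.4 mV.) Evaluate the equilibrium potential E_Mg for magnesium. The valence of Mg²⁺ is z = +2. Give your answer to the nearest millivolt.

-9 mV

E = (59.4/z) · log₁₀([Mg²⁺]_out/[Mg²⁺]_in) with z = +2.
= (59.4/2) · log₁₀(0.61/1.2) = 29.70 · log₁₀(0.5083)
= 29.70 · (-0.2939) = -8.73 mV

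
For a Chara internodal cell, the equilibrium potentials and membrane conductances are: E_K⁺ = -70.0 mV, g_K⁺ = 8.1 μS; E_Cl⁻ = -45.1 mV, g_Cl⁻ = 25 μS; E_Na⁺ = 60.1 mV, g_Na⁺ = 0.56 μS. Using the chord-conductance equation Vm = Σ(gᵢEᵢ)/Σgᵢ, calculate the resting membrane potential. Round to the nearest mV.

Σ gᵢEᵢ = 8.1·(-70.0) + 25·(-45.1) + 0.56·(60.1) = -1660.84
Σ gᵢ = 8.1 + 25 + 0.56 = 33.66
Vm = -1660.84 / 33.66 = -49.34 mV

-49 mV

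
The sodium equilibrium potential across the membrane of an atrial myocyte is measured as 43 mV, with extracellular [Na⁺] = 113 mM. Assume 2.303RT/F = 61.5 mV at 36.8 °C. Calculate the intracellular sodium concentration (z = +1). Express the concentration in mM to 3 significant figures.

22.6 mM

Nernst: E = (61.5/1) · log₁₀([out]/[in]), so log₁₀([out]/[in]) = 43.0 × 1 / 61.5 = 0.6992.
[out]/[in] = 10^(0.6992) = 5.002.
[in] = 113 / 5.002 = 22.59 mM.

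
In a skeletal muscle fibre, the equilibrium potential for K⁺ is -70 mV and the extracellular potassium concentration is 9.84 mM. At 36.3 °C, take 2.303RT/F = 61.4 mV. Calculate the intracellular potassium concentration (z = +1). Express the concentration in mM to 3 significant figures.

136 mM

Nernst: E = (61.4/1) · log₁₀([out]/[in]), so log₁₀([out]/[in]) = -70.0 × 1 / 61.4 = -1.1401.
[out]/[in] = 10^(-1.1401) = 0.07243.
[in] = 9.84 / 0.07243 = 135.9 mM.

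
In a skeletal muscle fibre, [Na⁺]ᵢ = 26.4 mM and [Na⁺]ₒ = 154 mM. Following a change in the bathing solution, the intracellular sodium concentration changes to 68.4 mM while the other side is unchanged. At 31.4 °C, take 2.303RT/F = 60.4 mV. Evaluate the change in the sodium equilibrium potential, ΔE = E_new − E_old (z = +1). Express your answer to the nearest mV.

-25 mV

E_old = (60.4/1)·log₁₀(154/26.4) = 46.26 mV
E_new = (60.4/1)·log₁₀(154/68.4) = 21.29 mV
ΔE = 21.29 − (46.26) = -24.97 mV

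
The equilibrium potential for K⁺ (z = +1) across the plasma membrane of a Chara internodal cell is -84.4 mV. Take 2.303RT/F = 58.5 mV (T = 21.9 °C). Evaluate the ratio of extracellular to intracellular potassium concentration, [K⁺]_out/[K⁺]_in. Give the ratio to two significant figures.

log₁₀([out]/[in]) = E·z/(58.5) = -84.4 × 1 / 58.5 = -1.4427
[out]/[in] = 10^(-1.4427) = 0.03608

0.036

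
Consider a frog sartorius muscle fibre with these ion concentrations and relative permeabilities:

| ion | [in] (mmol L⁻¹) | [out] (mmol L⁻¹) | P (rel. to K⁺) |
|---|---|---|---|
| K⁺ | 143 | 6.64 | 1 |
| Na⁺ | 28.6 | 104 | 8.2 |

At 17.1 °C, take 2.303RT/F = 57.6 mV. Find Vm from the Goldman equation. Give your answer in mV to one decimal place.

Vm = 57.6 · log₁₀[(Σ P·[cation]ₒ + Σ P·[anion]ᵢ) / (Σ P·[cation]ᵢ + Σ P·[anion]ₒ)]
Numerator = 1×6.64 + 8.2×104 = 859.4
Denominator = 1×143 + 8.2×28.6 = 377.5
Vm = 57.6 · log₁₀(2.2765) = 57.6 × (0.3573) = 20.58 mV

20.6 mV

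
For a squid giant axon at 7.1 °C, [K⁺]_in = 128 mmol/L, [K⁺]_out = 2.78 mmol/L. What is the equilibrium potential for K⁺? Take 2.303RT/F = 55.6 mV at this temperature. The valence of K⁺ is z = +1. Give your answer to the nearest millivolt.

-92 mV

E = (55.6/z) · log₁₀([K⁺]_out/[K⁺]_in) with z = +1.
= (55.6/1) · log₁₀(2.78/128) = 55.60 · log₁₀(0.02172)
= 55.60 · (-1.6632) = -92.47 mV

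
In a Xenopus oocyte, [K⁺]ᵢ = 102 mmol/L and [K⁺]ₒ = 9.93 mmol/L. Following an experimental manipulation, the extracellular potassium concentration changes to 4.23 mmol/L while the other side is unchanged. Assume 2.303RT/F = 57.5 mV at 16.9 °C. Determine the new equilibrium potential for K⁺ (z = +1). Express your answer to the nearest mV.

-79 mV

After the shift: [K⁺]_out = 4.23, [K⁺]_in = 102 mmol/L.
E_new = (57.5/1)·log₁₀(4.23/102) = 57.50 · (-1.3823) = -79.48 mV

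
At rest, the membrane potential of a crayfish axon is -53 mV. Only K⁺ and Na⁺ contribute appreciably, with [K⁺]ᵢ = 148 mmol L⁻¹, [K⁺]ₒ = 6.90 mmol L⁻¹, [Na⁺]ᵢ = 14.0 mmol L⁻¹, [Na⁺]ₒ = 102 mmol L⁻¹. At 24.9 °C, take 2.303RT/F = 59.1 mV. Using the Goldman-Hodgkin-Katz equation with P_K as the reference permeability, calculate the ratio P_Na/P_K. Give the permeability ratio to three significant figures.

Let α = P_Na/P_K. GHK: Vm = 59.1·log₁₀[(Kₒ + α·Naₒ)/(Kᵢ + α·Naᵢ)].
10^(Vm/59.1) = 10^(-53.0/59.1) = 0.12683
So 0.12683·(Kᵢ + α·Naᵢ) = Kₒ + α·Naₒ → α = (0.12683·148.0 − 6.9) / (102.0 − 0.12683·14.0)
α = (18.77 − 6.9) / (102.0 − 1.776) = 11.87/100.2 = 0.1184

0.118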